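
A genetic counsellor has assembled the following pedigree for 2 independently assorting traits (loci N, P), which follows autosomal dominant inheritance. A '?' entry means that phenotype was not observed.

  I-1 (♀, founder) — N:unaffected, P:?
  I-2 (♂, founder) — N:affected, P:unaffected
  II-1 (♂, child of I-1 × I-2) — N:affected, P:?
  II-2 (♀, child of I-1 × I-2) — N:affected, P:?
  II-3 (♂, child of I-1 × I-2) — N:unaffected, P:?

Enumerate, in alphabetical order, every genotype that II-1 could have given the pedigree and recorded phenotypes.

N/I-1 un ·: nn
N/I-2 aff ·: Nn
N/II-1 aff I-1×I-2: Nn
N/II-2 aff I-1×I-2: Nn
N/II-3 un I-1×I-2: nn
⇒ N over [I-1,I-2,II-1,II-2,II-3]: 1 consistent
P/I-1 ? ·: pp|Pp|PP
P/I-2 un ·: pp
P/II-1 ? I-1×I-2: pp|Pp
P/II-2 ? I-1×I-2: pp|Pp
P/II-3 ? I-1×I-2: pp|Pp
⇒ P over [I-1,I-2,II-1,II-2,II-3]: 10 consistent

II-1 ∈ {Nn Pp, Nn pp}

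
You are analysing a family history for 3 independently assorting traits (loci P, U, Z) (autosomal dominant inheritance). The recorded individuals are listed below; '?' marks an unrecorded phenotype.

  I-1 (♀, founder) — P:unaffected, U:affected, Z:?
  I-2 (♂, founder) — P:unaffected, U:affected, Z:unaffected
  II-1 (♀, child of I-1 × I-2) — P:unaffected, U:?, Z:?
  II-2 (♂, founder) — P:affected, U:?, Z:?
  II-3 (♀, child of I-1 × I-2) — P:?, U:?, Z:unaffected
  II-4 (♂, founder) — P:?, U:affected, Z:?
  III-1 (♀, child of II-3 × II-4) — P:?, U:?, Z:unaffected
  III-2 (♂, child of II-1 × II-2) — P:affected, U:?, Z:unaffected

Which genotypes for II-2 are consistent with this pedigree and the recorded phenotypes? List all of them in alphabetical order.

P/I-1 un ·: pp
P/I-2 un ·: pp
P/II-1 un I-1×I-2: pp
P/II-2 aff ·: Pp|PP
P/II-3 ? I-1×I-2: pp
P/II-4 ? ·: pp|Pp|PP
P/III-1 ? II-3×II-4: pp|Pp
P/III-2 aff II-1×II-2: Pp
⇒ P over [I-1,I-2,II-1,II-2,II-3,II-4,III-1,III-2]: 8 consistent
U/I-1 aff ·: Uu|UU
U/I-2 aff ·: Uu|UU
U/II-1 ? I-1×I-2: uu|Uu|UU
U/II-2 ? ·: uu|Uu|UU
U/II-3 ? I-1×I-2: uu|Uu|UU
U/II-4 aff ·: Uu|UU
U/III-1 ? II-3×II-4: uu|Uu|UU
U/III-2 ? II-1×II-2: uu|Uu|UU
⇒ U over [I-1,I-2,II-1,II-2,II-3,II-4,III-1,III-2]: 353 consistent
Z/I-1 ? ·: zz|Zz
Z/I-2 un ·: zz
Z/II-1 ? I-1×I-2: zz|Zz
Z/II-2 ? ·: zz|Zz
Z/II-3 un I-1×I-2: zz
Z/II-4 ? ·: zz|Zz
Z/III-1 un II-3×II-4: zz
Z/III-2 un II-1×II-2: zz
⇒ Z over [I-1,I-2,II-1,II-2,II-3,II-4,III-1,III-2]: 12 consistent

II-2 ∈ {PP UU Zz, PP UU zz, PP Uu Zz, PP Uu zz, PP uu Zz, PP uu zz, Pp UU Zz, Pp UU zz, Pp Uu Zz, Pp Uu zz, Pp uu Zz, Pp uu zz}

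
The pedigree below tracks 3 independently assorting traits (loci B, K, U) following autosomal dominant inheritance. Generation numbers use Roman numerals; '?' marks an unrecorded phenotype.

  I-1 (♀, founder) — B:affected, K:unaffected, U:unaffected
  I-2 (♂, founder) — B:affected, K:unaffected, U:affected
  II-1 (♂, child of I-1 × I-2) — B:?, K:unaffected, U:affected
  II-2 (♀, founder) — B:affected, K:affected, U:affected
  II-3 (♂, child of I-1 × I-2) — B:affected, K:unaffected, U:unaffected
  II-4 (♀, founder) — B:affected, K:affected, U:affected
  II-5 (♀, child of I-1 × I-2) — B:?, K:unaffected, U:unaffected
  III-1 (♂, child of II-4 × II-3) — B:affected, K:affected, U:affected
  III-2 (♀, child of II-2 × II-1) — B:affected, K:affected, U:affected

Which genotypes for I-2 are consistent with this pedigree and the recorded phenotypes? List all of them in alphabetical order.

I-2 ∈ {BB kk Uu, Bb kk Uu}

B/I-1 aff ·: Bb|BB
B/I-2 aff ·: Bb|BB
B/II-1 ? I-1×I-2: bb|Bb|BB
B/II-2 aff ·: Bb|BB
B/II-3 aff I-1×I-2: Bb|BB
B/II-4 aff ·: Bb|BB
B/II-5 ? I-1×I-2: bb|Bb|BB
B/III-1 aff II-4×II-3: Bb|BB
B/III-2 aff II-2×II-1: Bb|BB
⇒ B over [I-1,I-2,II-1,II-2,II-3,II-4,II-5,III-1,III-2]: 394 consistent
K/I-1 un ·: kk
K/I-2 un ·: kk
K/II-1 un I-1×I-2: kk
K/II-2 aff ·: Kk|KK
K/II-3 un I-1×I-2: kk
K/II-4 aff ·: Kk|KK
K/II-5 un I-1×I-2: kk
K/III-1 aff II-4×II-3: Kk
K/III-2 aff II-2×II-1: Kk
⇒ K over [I-1,I-2,II-1,II-2,II-3,II-4,II-5,III-1,III-2]: 4 consistent
U/I-1 un ·: uu
U/I-2 aff ·: Uu
U/II-1 aff I-1×I-2: Uu
U/II-2 aff ·: Uu|UU
U/II-3 un I-1×I-2: uu
U/II-4 aff ·: Uu|UU
U/II-5 un I-1×I-2: uu
U/III-1 aff II-4×II-3: Uu
U/III-2 aff II-2×II-1: Uu|UU
⇒ U over [I-1,I-2,II-1,II-2,II-3,II-4,II-5,III-1,III-2]: 8 consistent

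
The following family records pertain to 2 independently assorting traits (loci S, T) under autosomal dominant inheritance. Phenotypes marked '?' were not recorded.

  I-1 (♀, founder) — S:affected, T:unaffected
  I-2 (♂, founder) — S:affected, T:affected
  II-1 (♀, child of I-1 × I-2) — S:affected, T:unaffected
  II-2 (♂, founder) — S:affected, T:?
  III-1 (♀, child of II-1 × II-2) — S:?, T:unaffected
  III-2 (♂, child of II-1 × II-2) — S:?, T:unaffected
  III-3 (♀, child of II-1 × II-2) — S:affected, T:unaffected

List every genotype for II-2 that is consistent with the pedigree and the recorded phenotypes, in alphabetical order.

II-2 ∈ {SS Tt, SS tt, Ss Tt, Ss tt}

S/I-1 aff ·: Ss|SS
S/I-2 aff ·: Ss|SS
S/II-1 aff I-1×I-2: Ss|SS
S/II-2 aff ·: Ss|SS
S/III-1 ? II-1×II-2: ss|Ss|SS
S/III-2 ? II-1×II-2: ss|Ss|SS
S/III-3 aff II-1×II-2: Ss|SS
⇒ S over [I-1,I-2,II-1,II-2,III-1,III-2,III-3]: 114 consistent
T/I-1 un ·: tt
T/I-2 aff ·: Tt
T/II-1 un I-1×I-2: tt
T/II-2 ? ·: tt|Tt
T/III-1 un II-1×II-2: tt
T/III-2 un II-1×II-2: tt
T/III-3 un II-1×II-2: tt
⇒ T over [I-1,I-2,II-1,II-2,III-1,III-2,III-3]: 2 consistent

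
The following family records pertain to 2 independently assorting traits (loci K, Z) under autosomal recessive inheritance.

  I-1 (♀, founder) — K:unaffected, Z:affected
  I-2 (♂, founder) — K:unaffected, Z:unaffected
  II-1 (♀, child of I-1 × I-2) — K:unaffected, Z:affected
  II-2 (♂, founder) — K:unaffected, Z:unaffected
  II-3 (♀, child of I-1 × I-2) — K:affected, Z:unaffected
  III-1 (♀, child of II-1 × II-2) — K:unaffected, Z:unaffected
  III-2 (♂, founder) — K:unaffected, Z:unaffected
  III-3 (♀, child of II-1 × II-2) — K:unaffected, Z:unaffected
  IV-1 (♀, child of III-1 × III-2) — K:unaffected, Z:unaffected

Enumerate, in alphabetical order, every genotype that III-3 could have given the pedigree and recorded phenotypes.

III-3 ∈ {KK Zz, Kk Zz}

K/I-1 un ·: Kk
K/I-2 un ·: Kk
K/II-1 un I-1×I-2: KK|Kk
K/II-2 un ·: KK|Kk
K/II-3 aff I-1×I-2: kk
K/III-1 un II-1×II-2: KK|Kk
K/III-2 un ·: KK|Kk
K/III-3 un II-1×II-2: KK|Kk
K/IV-1 un III-1×III-2: KK|Kk
⇒ K over [I-1,I-2,II-1,II-2,II-3,III-1,III-2,III-3,IV-1]: 45 consistent
Z/I-1 aff ·: zz
Z/I-2 un ·: Zz
Z/II-1 aff I-1×I-2: zz
Z/II-2 un ·: ZZ|Zz
Z/II-3 un I-1×I-2: Zz
Z/III-1 un II-1×II-2: Zz
Z/III-2 un ·: ZZ|Zz
Z/III-3 un II-1×II-2: Zz
Z/IV-1 un III-1×III-2: ZZ|Zz
⇒ Z over [I-1,I-2,II-1,II-2,II-3,III-1,III-2,III-3,IV-1]: 8 consistent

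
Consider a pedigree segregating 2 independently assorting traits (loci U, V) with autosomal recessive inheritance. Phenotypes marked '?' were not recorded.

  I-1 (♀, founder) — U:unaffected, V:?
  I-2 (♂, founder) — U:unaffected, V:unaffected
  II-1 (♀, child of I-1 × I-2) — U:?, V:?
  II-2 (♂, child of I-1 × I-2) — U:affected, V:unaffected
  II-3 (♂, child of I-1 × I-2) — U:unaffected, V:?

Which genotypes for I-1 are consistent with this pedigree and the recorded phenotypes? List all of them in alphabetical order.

I-1 ∈ {Uu VV, Uu Vv, Uu vv}

U/I-1 un ·: Uu
U/I-2 un ·: Uu
U/II-1 ? I-1×I-2: UU|Uu|uu
U/II-2 aff I-1×I-2: uu
U/II-3 un I-1×I-2: UU|Uu
⇒ U over [I-1,I-2,II-1,II-2,II-3]: 6 consistent
V/I-1 ? ·: VV|Vv|vv
V/I-2 un ·: VV|Vv
V/II-1 ? I-1×I-2: VV|Vv|vv
V/II-2 un I-1×I-2: VV|Vv
V/II-3 ? I-1×I-2: VV|Vv|vv
⇒ V over [I-1,I-2,II-1,II-2,II-3]: 40 consistent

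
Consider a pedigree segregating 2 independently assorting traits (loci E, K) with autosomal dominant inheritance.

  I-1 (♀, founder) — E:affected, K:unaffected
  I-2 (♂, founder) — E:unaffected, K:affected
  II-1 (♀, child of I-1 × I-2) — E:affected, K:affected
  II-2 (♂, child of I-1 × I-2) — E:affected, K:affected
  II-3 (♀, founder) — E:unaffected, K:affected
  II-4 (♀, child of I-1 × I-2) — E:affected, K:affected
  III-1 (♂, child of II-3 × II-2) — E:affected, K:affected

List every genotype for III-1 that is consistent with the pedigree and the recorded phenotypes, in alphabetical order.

E/I-1 aff ·: Ee|EE
E/I-2 un ·: ee
E/II-1 aff I-1×I-2: Ee
E/II-2 aff I-1×I-2: Ee
E/II-3 un ·: ee
E/II-4 aff I-1×I-2: Ee
E/III-1 aff II-3×II-2: Ee
⇒ E over [I-1,I-2,II-1,II-2,II-3,II-4,III-1]: 2 consistent
K/I-1 un ·: kk
K/I-2 aff ·: Kk|KK
K/II-1 aff I-1×I-2: Kk
K/II-2 aff I-1×I-2: Kk
K/II-3 aff ·: Kk|KK
K/II-4 aff I-1×I-2: Kk
K/III-1 aff II-3×II-2: Kk|KK
⇒ K over [I-1,I-2,II-1,II-2,II-3,II-4,III-1]: 8 consistent

III-1 ∈ {Ee KK, Ee Kk}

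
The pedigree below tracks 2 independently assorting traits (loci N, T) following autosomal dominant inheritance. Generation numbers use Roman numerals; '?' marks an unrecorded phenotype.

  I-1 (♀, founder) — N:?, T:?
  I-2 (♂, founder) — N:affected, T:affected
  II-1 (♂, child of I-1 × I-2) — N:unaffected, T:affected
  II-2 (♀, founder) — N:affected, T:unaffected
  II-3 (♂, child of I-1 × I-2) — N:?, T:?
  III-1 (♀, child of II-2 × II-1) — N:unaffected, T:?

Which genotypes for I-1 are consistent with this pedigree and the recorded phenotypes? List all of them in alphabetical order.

I-1 ∈ {Nn TT, Nn Tt, Nn tt, nn TT, nn Tt, nn tt}

N/I-1 ? ·: nn|Nn
N/I-2 aff ·: Nn
N/II-1 un I-1×I-2: nn
N/II-2 aff ·: Nn
N/II-3 ? I-1×I-2: nn|Nn|NN
N/III-1 un II-2×II-1: nn
⇒ N over [I-1,I-2,II-1,II-2,II-3,III-1]: 5 consistent
T/I-1 ? ·: tt|Tt|TT
T/I-2 aff ·: Tt|TT
T/II-1 aff I-1×I-2: Tt|TT
T/II-2 un ·: tt
T/II-3 ? I-1×I-2: tt|Tt|TT
T/III-1 ? II-2×II-1: tt|Tt
⇒ T over [I-1,I-2,II-1,II-2,II-3,III-1]: 28 consistent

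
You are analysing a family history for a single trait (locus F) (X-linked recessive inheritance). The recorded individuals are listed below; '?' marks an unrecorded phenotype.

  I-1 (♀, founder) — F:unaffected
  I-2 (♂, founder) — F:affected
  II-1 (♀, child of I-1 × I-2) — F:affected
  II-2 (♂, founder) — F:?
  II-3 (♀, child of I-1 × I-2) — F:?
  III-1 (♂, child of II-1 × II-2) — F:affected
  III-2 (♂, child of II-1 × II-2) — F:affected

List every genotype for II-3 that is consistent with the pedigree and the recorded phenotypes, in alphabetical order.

F/I-1 un ·: X^FX^f
F/I-2 aff ·: X^fY
F/II-1 aff I-1×I-2: X^fX^f
F/II-2 ? ·: X^FY|X^fY
F/II-3 ? I-1×I-2: X^FX^f|X^fX^f
F/III-1 aff II-1×II-2: X^fY
F/III-2 aff II-1×II-2: X^fY
⇒ F over [I-1,I-2,II-1,II-2,II-3,III-1,III-2]: 4 consistent

II-3 ∈ {X^FX^f, X^fX^f}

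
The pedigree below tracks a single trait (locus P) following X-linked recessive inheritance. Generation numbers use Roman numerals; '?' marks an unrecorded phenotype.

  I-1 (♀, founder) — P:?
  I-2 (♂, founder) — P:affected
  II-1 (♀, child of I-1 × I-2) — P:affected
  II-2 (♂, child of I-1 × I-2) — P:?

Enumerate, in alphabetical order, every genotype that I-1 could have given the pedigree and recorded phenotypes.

I-1 ∈ {X^PX^p, X^pX^p}

P/I-1 ? ·: X^PX^p|X^pX^p
P/I-2 aff ·: X^pY
P/II-1 aff I-1×I-2: X^pX^p
P/II-2 ? I-1×I-2: X^PY|X^pY
⇒ P over [I-1,I-2,II-1,II-2]: 3 consistent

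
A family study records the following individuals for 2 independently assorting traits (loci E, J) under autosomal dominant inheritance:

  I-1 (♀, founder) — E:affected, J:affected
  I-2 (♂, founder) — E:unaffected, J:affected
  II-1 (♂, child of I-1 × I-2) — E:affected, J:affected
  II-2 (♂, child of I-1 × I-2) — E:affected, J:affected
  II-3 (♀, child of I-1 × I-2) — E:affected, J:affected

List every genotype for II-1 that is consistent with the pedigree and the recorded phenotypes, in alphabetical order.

II-1 ∈ {Ee JJ, Ee Jj}

E/I-1 aff ·: Ee|EE
E/I-2 un ·: ee
E/II-1 aff I-1×I-2: Ee
E/II-2 aff I-1×I-2: Ee
E/II-3 aff I-1×I-2: Ee
⇒ E over [I-1,I-2,II-1,II-2,II-3]: 2 consistent
J/I-1 aff ·: Jj|JJ
J/I-2 aff ·: Jj|JJ
J/II-1 aff I-1×I-2: Jj|JJ
J/II-2 aff I-1×I-2: Jj|JJ
J/II-3 aff I-1×I-2: Jj|JJ
⇒ J over [I-1,I-2,II-1,II-2,II-3]: 25 consistent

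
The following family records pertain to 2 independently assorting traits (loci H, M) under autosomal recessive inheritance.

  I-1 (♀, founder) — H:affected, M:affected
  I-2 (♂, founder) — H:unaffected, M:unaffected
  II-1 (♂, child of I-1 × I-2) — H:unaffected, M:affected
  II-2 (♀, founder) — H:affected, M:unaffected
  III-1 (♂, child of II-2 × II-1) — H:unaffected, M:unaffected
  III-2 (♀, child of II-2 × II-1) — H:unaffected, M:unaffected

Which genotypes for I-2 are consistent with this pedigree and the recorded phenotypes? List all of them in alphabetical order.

I-2 ∈ {HH Mm, Hh Mm}

H/I-1 aff ·: hh
H/I-2 un ·: HH|Hh
H/II-1 un I-1×I-2: Hh
H/II-2 aff ·: hh
H/III-1 un II-2×II-1: Hh
H/III-2 un II-2×II-1: Hh
⇒ H over [I-1,I-2,II-1,II-2,III-1,III-2]: 2 consistent
M/I-1 aff ·: mm
M/I-2 un ·: Mm
M/II-1 aff I-1×I-2: mm
M/II-2 un ·: MM|Mm
M/III-1 un II-2×II-1: Mm
M/III-2 un II-2×II-1: Mm
⇒ M over [I-1,I-2,II-1,II-2,III-1,III-2]: 2 consistent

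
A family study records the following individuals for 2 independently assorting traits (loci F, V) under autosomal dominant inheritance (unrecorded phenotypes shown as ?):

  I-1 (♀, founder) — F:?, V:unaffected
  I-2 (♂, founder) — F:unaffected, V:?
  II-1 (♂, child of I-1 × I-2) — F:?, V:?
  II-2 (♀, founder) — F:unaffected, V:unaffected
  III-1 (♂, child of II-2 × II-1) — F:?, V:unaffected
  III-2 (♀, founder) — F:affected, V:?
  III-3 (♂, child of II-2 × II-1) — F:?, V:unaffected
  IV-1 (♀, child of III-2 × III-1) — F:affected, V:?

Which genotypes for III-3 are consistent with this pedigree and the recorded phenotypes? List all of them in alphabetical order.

III-3 ∈ {Ff vv, ff vv}

F/I-1 ? ·: ff|Ff|FF
F/I-2 un ·: ff
F/II-1 ? I-1×I-2: ff|Ff
F/II-2 un ·: ff
F/III-1 ? II-2×II-1: ff|Ff
F/III-2 aff ·: Ff|FF
F/III-3 ? II-2×II-1: ff|Ff
F/IV-1 aff III-2×III-1: Ff|FF
⇒ F over [I-1,I-2,II-1,II-2,III-1,III-2,III-3,IV-1]: 28 consistent
V/I-1 un ·: vv
V/I-2 ? ·: vv|Vv|VV
V/II-1 ? I-1×I-2: vv|Vv
V/II-2 un ·: vv
V/III-1 un II-2×II-1: vv
V/III-2 ? ·: vv|Vv|VV
V/III-3 un II-2×II-1: vv
V/IV-1 ? III-2×III-1: vv|Vv
⇒ V over [I-1,I-2,II-1,II-2,III-1,III-2,III-3,IV-1]: 16 consistent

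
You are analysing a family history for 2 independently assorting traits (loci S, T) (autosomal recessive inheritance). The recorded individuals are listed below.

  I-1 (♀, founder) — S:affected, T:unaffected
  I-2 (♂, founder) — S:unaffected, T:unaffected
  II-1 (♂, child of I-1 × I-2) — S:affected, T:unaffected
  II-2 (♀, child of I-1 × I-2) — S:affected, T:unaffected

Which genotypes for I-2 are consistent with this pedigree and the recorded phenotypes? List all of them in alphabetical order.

I-2 ∈ {Ss TT, Ss Tt}

S/I-1 aff ·: ss
S/I-2 un ·: Ss
S/II-1 aff I-1×I-2: ss
S/II-2 aff I-1×I-2: ss
⇒ S over [I-1,I-2,II-1,II-2]: 1 consistent
T/I-1 un ·: TT|Tt
T/I-2 un ·: TT|Tt
T/II-1 un I-1×I-2: TT|Tt
T/II-2 un I-1×I-2: TT|Tt
⇒ T over [I-1,I-2,II-1,II-2]: 13 consistent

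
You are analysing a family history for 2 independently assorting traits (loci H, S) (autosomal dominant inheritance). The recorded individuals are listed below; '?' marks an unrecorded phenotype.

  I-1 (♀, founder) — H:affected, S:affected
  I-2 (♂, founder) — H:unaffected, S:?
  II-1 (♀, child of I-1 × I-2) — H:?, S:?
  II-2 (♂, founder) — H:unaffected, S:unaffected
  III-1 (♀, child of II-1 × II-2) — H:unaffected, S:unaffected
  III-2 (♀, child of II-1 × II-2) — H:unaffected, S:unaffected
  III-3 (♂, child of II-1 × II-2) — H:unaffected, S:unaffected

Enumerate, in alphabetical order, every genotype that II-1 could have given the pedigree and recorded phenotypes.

II-1 ∈ {Hh Ss, Hh ss, hh Ss, hh ss}

H/I-1 aff ·: Hh|HH
H/I-2 un ·: hh
H/II-1 ? I-1×I-2: hh|Hh
H/II-2 un ·: hh
H/III-1 un II-1×II-2: hh
H/III-2 un II-1×II-2: hh
H/III-3 un II-1×II-2: hh
⇒ H over [I-1,I-2,II-1,II-2,III-1,III-2,III-3]: 3 consistent
S/I-1 aff ·: Ss|SS
S/I-2 ? ·: ss|Ss|SS
S/II-1 ? I-1×I-2: ss|Ss
S/II-2 un ·: ss
S/III-1 un II-1×II-2: ss
S/III-2 un II-1×II-2: ss
S/III-3 un II-1×II-2: ss
⇒ S over [I-1,I-2,II-1,II-2,III-1,III-2,III-3]: 7 consistent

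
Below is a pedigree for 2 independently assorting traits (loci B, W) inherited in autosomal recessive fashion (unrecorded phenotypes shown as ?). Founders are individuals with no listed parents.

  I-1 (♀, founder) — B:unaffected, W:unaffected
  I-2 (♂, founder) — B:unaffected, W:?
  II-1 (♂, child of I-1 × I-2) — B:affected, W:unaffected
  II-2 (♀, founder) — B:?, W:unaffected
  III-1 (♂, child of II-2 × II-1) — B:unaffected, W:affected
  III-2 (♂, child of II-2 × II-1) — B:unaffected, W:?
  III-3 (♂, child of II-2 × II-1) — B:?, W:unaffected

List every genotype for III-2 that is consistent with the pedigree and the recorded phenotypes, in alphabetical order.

III-2 ∈ {Bb WW, Bb Ww, Bb ww}

B/I-1 un ·: Bb
B/I-2 un ·: Bb
B/II-1 aff I-1×I-2: bb
B/II-2 ? ·: BB|Bb
B/III-1 un II-2×II-1: Bb
B/III-2 un II-2×II-1: Bb
B/III-3 ? II-2×II-1: Bb|bb
⇒ B over [I-1,I-2,II-1,II-2,III-1,III-2,III-3]: 3 consistent
W/I-1 un ·: WW|Ww
W/I-2 ? ·: WW|Ww|ww
W/II-1 un I-1×I-2: Ww
W/II-2 un ·: Ww
W/III-1 aff II-2×II-1: ww
W/III-2 ? II-2×II-1: WW|Ww|ww
W/III-3 un II-2×II-1: WW|Ww
⇒ W over [I-1,I-2,II-1,II-2,III-1,III-2,III-3]: 30 consistent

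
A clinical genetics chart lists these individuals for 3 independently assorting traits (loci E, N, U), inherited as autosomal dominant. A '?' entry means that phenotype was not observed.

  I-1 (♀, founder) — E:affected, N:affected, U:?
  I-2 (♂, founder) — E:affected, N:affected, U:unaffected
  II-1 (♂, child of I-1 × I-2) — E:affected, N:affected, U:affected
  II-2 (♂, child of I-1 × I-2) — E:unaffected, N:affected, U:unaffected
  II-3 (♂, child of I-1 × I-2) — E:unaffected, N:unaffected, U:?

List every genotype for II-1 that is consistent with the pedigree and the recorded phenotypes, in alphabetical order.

II-1 ∈ {EE NN Uu, EE Nn Uu, Ee NN Uu, Ee Nn Uu}

E/I-1 aff ·: Ee
E/I-2 aff ·: Ee
E/II-1 aff I-1×I-2: Ee|EE
E/II-2 un I-1×I-2: ee
E/II-3 un I-1×I-2: ee
⇒ E over [I-1,I-2,II-1,II-2,II-3]: 2 consistent
N/I-1 aff ·: Nn
N/I-2 aff ·: Nn
N/II-1 aff I-1×I-2: Nn|NN
N/II-2 aff I-1×I-2: Nn|NN
N/II-3 un I-1×I-2: nn
⇒ N over [I-1,I-2,II-1,II-2,II-3]: 4 consistent
U/I-1 ? ·: Uu
U/I-2 un ·: uu
U/II-1 aff I-1×I-2: Uu
U/II-2 un I-1×I-2: uu
U/II-3 ? I-1×I-2: uu|Uu
⇒ U over [I-1,I-2,II-1,II-2,II-3]: 2 consistent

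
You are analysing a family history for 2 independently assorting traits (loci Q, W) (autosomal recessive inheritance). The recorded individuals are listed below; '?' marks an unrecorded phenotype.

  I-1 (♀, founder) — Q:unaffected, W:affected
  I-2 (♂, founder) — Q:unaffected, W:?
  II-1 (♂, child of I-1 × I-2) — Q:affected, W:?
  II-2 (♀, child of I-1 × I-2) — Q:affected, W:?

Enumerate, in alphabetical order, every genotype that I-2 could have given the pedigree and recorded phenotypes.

Q/I-1 un ·: Qq
Q/I-2 un ·: Qq
Q/II-1 aff I-1×I-2: qq
Q/II-2 aff I-1×I-2: qq
⇒ Q over [I-1,I-2,II-1,II-2]: 1 consistent
W/I-1 aff ·: ww
W/I-2 ? ·: WW|Ww|ww
W/II-1 ? I-1×I-2: Ww|ww
W/II-2 ? I-1×I-2: Ww|ww
⇒ W over [I-1,I-2,II-1,II-2]: 6 consistent

I-2 ∈ {Qq WW, Qq Ww, Qq ww}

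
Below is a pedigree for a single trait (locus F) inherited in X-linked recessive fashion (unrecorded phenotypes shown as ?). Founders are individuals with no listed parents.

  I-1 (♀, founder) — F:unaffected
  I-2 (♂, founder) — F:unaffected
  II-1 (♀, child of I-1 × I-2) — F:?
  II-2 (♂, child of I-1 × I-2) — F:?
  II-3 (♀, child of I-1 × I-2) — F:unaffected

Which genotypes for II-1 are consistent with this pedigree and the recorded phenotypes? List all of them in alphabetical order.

II-1 ∈ {X^FX^F, X^FX^f}

F/I-1 un ·: X^FX^F|X^FX^f
F/I-2 un ·: X^FY
F/II-1 ? I-1×I-2: X^FX^F|X^FX^f
F/II-2 ? I-1×I-2: X^FY|X^fY
F/II-3 un I-1×I-2: X^FX^F|X^FX^f
⇒ F over [I-1,I-2,II-1,II-2,II-3]: 9 consistent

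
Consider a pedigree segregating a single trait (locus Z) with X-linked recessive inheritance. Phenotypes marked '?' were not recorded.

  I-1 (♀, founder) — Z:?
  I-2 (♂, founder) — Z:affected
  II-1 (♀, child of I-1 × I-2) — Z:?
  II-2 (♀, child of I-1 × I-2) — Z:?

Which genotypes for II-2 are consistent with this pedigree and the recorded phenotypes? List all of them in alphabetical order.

II-2 ∈ {X^ZX^z, X^zX^z}

Z/I-1 ? ·: X^ZX^Z|X^ZX^z|X^zX^z
Z/I-2 aff ·: X^zY
Z/II-1 ? I-1×I-2: X^ZX^z|X^zX^z
Z/II-2 ? I-1×I-2: X^ZX^z|X^zX^z
⇒ Z over [I-1,I-2,II-1,II-2]: 6 consistent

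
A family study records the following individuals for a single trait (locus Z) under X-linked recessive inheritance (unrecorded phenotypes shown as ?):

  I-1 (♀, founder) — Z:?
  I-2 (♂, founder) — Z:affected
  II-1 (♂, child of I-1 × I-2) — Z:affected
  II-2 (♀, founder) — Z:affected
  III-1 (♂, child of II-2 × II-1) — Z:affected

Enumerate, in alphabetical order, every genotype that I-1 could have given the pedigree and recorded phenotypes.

I-1 ∈ {X^ZX^z, X^zX^z}

Z/I-1 ? ·: X^ZX^z|X^zX^z
Z/I-2 aff ·: X^zY
Z/II-1 aff I-1×I-2: X^zY
Z/II-2 aff ·: X^zX^z
Z/III-1 aff II-2×II-1: X^zY
⇒ Z over [I-1,I-2,II-1,II-2,III-1]: 2 consistent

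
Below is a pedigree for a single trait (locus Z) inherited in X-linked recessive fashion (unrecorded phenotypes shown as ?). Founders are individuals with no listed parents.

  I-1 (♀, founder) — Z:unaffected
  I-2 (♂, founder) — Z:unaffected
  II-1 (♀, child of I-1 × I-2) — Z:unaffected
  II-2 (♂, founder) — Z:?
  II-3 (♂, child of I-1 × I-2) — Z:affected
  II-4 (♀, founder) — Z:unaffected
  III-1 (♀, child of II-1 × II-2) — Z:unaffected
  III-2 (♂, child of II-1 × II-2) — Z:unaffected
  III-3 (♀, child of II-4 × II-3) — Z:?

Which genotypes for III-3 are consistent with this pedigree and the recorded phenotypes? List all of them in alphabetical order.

Z/I-1 un ·: X^ZX^z
Z/I-2 un ·: X^ZY
Z/II-1 un I-1×I-2: X^ZX^Z|X^ZX^z
Z/II-2 ? ·: X^ZY|X^zY
Z/II-3 aff I-1×I-2: X^zY
Z/II-4 un ·: X^ZX^Z|X^ZX^z
Z/III-1 un II-1×II-2: X^ZX^Z|X^ZX^z
Z/III-2 un II-1×II-2: X^ZY
Z/III-3 ? II-4×II-3: X^ZX^z|X^zX^z
⇒ Z over [I-1,I-2,II-1,II-2,II-3,II-4,III-1,III-2,III-3]: 15 consistent

III-3 ∈ {X^ZX^z, X^zX^z}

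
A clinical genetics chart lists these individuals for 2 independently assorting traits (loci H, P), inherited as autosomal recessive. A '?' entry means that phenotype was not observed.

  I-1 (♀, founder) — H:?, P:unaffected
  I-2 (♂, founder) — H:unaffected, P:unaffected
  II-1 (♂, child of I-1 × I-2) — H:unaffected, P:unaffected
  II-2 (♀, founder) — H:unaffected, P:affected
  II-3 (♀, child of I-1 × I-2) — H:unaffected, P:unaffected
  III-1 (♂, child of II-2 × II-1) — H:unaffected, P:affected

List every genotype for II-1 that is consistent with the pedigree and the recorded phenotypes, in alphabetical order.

II-1 ∈ {HH Pp, Hh Pp}

H/I-1 ? ·: HH|Hh|hh
H/I-2 un ·: HH|Hh
H/II-1 un I-1×I-2: HH|Hh
H/II-2 un ·: HH|Hh
H/II-3 un I-1×I-2: HH|Hh
H/III-1 un II-2×II-1: HH|Hh
⇒ H over [I-1,I-2,II-1,II-2,II-3,III-1]: 53 consistent
P/I-1 un ·: PP|Pp
P/I-2 un ·: PP|Pp
P/II-1 un I-1×I-2: Pp
P/II-2 aff ·: pp
P/II-3 un I-1×I-2: PP|Pp
P/III-1 aff II-2×II-1: pp
⇒ P over [I-1,I-2,II-1,II-2,II-3,III-1]: 6 consistent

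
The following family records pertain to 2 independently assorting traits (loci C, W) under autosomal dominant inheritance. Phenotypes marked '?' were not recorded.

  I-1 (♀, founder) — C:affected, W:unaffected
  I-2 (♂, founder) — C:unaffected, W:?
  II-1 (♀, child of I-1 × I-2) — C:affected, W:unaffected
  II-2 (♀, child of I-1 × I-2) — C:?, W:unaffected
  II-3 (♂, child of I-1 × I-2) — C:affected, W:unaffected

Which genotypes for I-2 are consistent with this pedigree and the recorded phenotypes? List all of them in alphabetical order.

C/I-1 aff ·: Cc|CC
C/I-2 un ·: cc
C/II-1 aff I-1×I-2: Cc
C/II-2 ? I-1×I-2: cc|Cc
C/II-3 aff I-1×I-2: Cc
⇒ C over [I-1,I-2,II-1,II-2,II-3]: 3 consistent
W/I-1 un ·: ww
W/I-2 ? ·: ww|Ww
W/II-1 un I-1×I-2: ww
W/II-2 un I-1×I-2: ww
W/II-3 un I-1×I-2: ww
⇒ W over [I-1,I-2,II-1,II-2,II-3]: 2 consistent

I-2 ∈ {cc Ww, cc ww}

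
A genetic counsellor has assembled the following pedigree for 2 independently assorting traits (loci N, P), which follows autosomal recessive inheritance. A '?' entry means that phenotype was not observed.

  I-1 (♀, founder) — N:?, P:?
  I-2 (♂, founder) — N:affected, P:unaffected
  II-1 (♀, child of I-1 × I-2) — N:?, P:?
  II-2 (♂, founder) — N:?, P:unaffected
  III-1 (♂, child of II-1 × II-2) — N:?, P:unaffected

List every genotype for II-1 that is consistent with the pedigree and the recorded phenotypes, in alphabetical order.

II-1 ∈ {Nn PP, Nn Pp, Nn pp, nn PP, nn Pp, nn pp}

N/I-1 ? ·: NN|Nn|nn
N/I-2 aff ·: nn
N/II-1 ? I-1×I-2: Nn|nn
N/II-2 ? ·: NN|Nn|nn
N/III-1 ? II-1×II-2: NN|Nn|nn
⇒ N over [I-1,I-2,II-1,II-2,III-1]: 22 consistent
P/I-1 ? ·: PP|Pp|pp
P/I-2 un ·: PP|Pp
P/II-1 ? I-1×I-2: PP|Pp|pp
P/II-2 un ·: PP|Pp
P/III-1 un II-1×II-2: PP|Pp
⇒ P over [I-1,I-2,II-1,II-2,III-1]: 36 consistent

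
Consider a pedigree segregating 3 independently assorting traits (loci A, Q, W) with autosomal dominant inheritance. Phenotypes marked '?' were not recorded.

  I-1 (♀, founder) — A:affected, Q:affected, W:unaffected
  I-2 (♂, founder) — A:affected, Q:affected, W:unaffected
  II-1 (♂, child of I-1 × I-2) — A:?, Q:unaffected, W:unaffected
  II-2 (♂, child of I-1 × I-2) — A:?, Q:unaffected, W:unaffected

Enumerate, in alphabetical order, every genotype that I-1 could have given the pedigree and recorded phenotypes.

I-1 ∈ {AA Qq ww, Aa Qq ww}

A/I-1 aff ·: Aa|AA
A/I-2 aff ·: Aa|AA
A/II-1 ? I-1×I-2: aa|Aa|AA
A/II-2 ? I-1×I-2: aa|Aa|AA
⇒ A over [I-1,I-2,II-1,II-2]: 18 consistent
Q/I-1 aff ·: Qq
Q/I-2 aff ·: Qq
Q/II-1 un I-1×I-2: qq
Q/II-2 un I-1×I-2: qq
⇒ Q over [I-1,I-2,II-1,II-2]: 1 consistent
W/I-1 un ·: ww
W/I-2 un ·: ww
W/II-1 un I-1×I-2: ww
W/II-2 un I-1×I-2: ww
⇒ W over [I-1,I-2,II-1,II-2]: 1 consistent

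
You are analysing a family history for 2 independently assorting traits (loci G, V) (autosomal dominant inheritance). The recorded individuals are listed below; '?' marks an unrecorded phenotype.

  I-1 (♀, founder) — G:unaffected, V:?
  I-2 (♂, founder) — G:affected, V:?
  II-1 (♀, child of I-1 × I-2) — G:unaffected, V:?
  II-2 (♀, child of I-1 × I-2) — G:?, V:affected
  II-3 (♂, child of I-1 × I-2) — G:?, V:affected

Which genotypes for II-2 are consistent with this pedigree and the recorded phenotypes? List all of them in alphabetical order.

G/I-1 un ·: gg
G/I-2 aff ·: Gg
G/II-1 un I-1×I-2: gg
G/II-2 ? I-1×I-2: gg|Gg
G/II-3 ? I-1×I-2: gg|Gg
⇒ G over [I-1,I-2,II-1,II-2,II-3]: 4 consistent
V/I-1 ? ·: vv|Vv|VV
V/I-2 ? ·: vv|Vv|VV
V/II-1 ? I-1×I-2: vv|Vv|VV
V/II-2 aff I-1×I-2: Vv|VV
V/II-3 aff I-1×I-2: Vv|VV
⇒ V over [I-1,I-2,II-1,II-2,II-3]: 35 consistent

II-2 ∈ {Gg VV, Gg Vv, gg VV, gg Vv}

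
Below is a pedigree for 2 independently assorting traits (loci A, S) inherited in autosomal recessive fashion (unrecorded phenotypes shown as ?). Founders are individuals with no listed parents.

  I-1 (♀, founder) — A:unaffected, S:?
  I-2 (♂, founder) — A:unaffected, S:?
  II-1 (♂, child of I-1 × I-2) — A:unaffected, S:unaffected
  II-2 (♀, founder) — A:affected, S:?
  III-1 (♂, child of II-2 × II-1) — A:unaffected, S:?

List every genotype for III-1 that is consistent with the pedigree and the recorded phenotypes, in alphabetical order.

III-1 ∈ {Aa SS, Aa Ss, Aa ss}

A/I-1 un ·: AA|Aa
A/I-2 un ·: AA|Aa
A/II-1 un I-1×I-2: AA|Aa
A/II-2 aff ·: aa
A/III-1 un II-2×II-1: Aa
⇒ A over [I-1,I-2,II-1,II-2,III-1]: 7 consistent
S/I-1 ? ·: SS|Ss|ss
S/I-2 ? ·: SS|Ss|ss
S/II-1 un I-1×I-2: SS|Ss
S/II-2 ? ·: SS|Ss|ss
S/III-1 ? II-2×II-1: SS|Ss|ss
⇒ S over [I-1,I-2,II-1,II-2,III-1]: 65 consistent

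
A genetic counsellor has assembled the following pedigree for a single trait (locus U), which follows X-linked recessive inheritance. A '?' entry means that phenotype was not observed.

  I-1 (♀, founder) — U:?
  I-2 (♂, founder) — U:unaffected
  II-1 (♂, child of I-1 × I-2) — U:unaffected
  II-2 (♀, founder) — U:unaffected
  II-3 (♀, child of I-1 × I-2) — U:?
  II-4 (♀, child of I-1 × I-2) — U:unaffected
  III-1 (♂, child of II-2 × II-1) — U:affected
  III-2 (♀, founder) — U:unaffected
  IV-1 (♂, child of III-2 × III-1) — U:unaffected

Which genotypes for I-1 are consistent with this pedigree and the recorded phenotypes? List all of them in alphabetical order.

I-1 ∈ {X^UX^U, X^UX^u}

U/I-1 ? ·: X^UX^U|X^UX^u
U/I-2 un ·: X^UY
U/II-1 un I-1×I-2: X^UY
U/II-2 un ·: X^UX^u
U/II-3 ? I-1×I-2: X^UX^U|X^UX^u
U/II-4 un I-1×I-2: X^UX^U|X^UX^u
U/III-1 aff II-2×II-1: X^uY
U/III-2 un ·: X^UX^U|X^UX^u
U/IV-1 un III-2×III-1: X^UY
⇒ U over [I-1,I-2,II-1,II-2,II-3,II-4,III-1,III-2,IV-1]: 10 consistent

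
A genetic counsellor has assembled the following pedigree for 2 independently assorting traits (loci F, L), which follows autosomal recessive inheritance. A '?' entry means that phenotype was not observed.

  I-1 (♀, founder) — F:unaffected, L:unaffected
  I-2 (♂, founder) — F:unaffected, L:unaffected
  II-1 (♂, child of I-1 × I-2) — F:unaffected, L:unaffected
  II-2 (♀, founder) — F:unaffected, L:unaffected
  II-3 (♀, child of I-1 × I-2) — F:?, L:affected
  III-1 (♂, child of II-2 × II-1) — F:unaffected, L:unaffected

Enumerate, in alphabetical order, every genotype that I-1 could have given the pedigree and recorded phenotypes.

F/I-1 un ·: FF|Ff
F/I-2 un ·: FF|Ff
F/II-1 un I-1×I-2: FF|Ff
F/II-2 un ·: FF|Ff
F/II-3 ? I-1×I-2: FF|Ff|ff
F/III-1 un II-2×II-1: FF|Ff
⇒ F over [I-1,I-2,II-1,II-2,II-3,III-1]: 52 consistent
L/I-1 un ·: Ll
L/I-2 un ·: Ll
L/II-1 un I-1×I-2: LL|Ll
L/II-2 un ·: LL|Ll
L/II-3 aff I-1×I-2: ll
L/III-1 un II-2×II-1: LL|Ll
⇒ L over [I-1,I-2,II-1,II-2,II-3,III-1]: 7 consistent

I-1 ∈ {FF Ll, Ff Ll}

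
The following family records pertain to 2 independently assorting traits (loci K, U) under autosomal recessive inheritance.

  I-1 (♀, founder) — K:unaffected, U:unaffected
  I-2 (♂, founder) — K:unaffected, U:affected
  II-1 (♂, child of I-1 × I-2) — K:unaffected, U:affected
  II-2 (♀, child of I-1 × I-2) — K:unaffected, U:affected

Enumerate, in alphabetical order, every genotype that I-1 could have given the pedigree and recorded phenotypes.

K/I-1 un ·: KK|Kk
K/I-2 un ·: KK|Kk
K/II-1 un I-1×I-2: KK|Kk
K/II-2 un I-1×I-2: KK|Kk
⇒ K over [I-1,I-2,II-1,II-2]: 13 consistent
U/I-1 un ·: Uu
U/I-2 aff ·: uu
U/II-1 aff I-1×I-2: uu
U/II-2 aff I-1×I-2: uu
⇒ U over [I-1,I-2,II-1,II-2]: 1 consistent

I-1 ∈ {KK Uu, Kk Uu}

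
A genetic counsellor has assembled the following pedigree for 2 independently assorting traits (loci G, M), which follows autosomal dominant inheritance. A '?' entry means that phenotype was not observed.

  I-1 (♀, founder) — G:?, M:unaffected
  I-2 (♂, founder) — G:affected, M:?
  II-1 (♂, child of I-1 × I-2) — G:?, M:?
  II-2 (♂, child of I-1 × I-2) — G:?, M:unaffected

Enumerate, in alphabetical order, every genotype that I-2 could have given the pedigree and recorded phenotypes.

G/I-1 ? ·: gg|Gg|GG
G/I-2 aff ·: Gg|GG
G/II-1 ? I-1×I-2: gg|Gg|GG
G/II-2 ? I-1×I-2: gg|Gg|GG
⇒ G over [I-1,I-2,II-1,II-2]: 23 consistent
M/I-1 un ·: mm
M/I-2 ? ·: mm|Mm
M/II-1 ? I-1×I-2: mm|Mm
M/II-2 un I-1×I-2: mm
⇒ M over [I-1,I-2,II-1,II-2]: 3 consistent

I-2 ∈ {GG Mm, GG mm, Gg Mm, Gg mm}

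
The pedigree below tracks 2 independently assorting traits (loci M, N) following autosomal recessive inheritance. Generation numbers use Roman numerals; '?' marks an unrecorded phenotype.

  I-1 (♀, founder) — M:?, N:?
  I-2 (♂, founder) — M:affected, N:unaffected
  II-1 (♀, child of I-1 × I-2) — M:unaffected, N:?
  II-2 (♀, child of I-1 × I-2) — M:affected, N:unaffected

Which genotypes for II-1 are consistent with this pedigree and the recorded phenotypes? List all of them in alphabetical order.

II-1 ∈ {Mm NN, Mm Nn, Mm nn}

M/I-1 ? ·: Mm
M/I-2 aff ·: mm
M/II-1 un I-1×I-2: Mm
M/II-2 aff I-1×I-2: mm
⇒ M over [I-1,I-2,II-1,II-2]: 1 consistent
N/I-1 ? ·: NN|Nn|nn
N/I-2 un ·: NN|Nn
N/II-1 ? I-1×I-2: NN|Nn|nn
N/II-2 un I-1×I-2: NN|Nn
⇒ N over [I-1,I-2,II-1,II-2]: 18 consistent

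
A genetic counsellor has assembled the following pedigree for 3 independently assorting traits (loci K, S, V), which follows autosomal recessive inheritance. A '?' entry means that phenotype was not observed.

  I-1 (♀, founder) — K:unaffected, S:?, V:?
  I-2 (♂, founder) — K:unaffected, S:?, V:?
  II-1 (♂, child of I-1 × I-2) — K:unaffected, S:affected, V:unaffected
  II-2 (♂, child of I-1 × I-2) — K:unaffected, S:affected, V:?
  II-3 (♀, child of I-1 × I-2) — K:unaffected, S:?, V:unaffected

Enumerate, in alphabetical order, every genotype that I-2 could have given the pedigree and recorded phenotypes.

I-2 ∈ {KK Ss VV, KK Ss Vv, KK Ss vv, KK ss VV, KK ss Vv, KK ss vv, Kk Ss VV, Kk Ss Vv, Kk Ss vv, Kk ss VV, Kk ss Vv, Kk ss vv}

K/I-1 un ·: KK|Kk
K/I-2 un ·: KK|Kk
K/II-1 un I-1×I-2: KK|Kk
K/II-2 un I-1×I-2: KK|Kk
K/II-3 un I-1×I-2: KK|Kk
⇒ K over [I-1,I-2,II-1,II-2,II-3]: 25 consistent
S/I-1 ? ·: Ss|ss
S/I-2 ? ·: Ss|ss
S/II-1 aff I-1×I-2: ss
S/II-2 aff I-1×I-2: ss
S/II-3 ? I-1×I-2: SS|Ss|ss
⇒ S over [I-1,I-2,II-1,II-2,II-3]: 8 consistent
V/I-1 ? ·: VV|Vv|vv
V/I-2 ? ·: VV|Vv|vv
V/II-1 un I-1×I-2: VV|Vv
V/II-2 ? I-1×I-2: VV|Vv|vv
V/II-3 un I-1×I-2: VV|Vv
⇒ V over [I-1,I-2,II-1,II-2,II-3]: 35 consistent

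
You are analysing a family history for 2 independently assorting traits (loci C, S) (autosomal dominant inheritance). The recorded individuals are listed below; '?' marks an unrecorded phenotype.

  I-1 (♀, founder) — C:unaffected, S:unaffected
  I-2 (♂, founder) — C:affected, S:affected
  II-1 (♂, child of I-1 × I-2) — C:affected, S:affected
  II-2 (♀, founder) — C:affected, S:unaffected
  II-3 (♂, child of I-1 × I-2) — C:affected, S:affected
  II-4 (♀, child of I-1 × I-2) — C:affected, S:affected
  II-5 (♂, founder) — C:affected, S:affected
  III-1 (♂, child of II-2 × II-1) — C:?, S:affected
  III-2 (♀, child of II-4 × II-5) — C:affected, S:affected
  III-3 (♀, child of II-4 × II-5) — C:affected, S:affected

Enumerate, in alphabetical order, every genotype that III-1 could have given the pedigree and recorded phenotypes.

III-1 ∈ {CC Ss, Cc Ss, cc Ss}

C/I-1 un ·: cc
C/I-2 aff ·: Cc|CC
C/II-1 aff I-1×I-2: Cc
C/II-2 aff ·: Cc|CC
C/II-3 aff I-1×I-2: Cc
C/II-4 aff I-1×I-2: Cc
C/II-5 aff ·: Cc|CC
C/III-1 ? II-2×II-1: cc|Cc|CC
C/III-2 aff II-4×II-5: Cc|CC
C/III-3 aff II-4×II-5: Cc|CC
⇒ C over [I-1,I-2,II-1,II-2,II-3,II-4,II-5,III-1,III-2,III-3]: 80 consistent
S/I-1 un ·: ss
S/I-2 aff ·: Ss|SS
S/II-1 aff I-1×I-2: Ss
S/II-2 un ·: ss
S/II-3 aff I-1×I-2: Ss
S/II-4 aff I-1×I-2: Ss
S/II-5 aff ·: Ss|SS
S/III-1 aff II-2×II-1: Ss
S/III-2 aff II-4×II-5: Ss|SS
S/III-3 aff II-4×II-5: Ss|SS
⇒ S over [I-1,I-2,II-1,II-2,II-3,II-4,II-5,III-1,III-2,III-3]: 16 consistent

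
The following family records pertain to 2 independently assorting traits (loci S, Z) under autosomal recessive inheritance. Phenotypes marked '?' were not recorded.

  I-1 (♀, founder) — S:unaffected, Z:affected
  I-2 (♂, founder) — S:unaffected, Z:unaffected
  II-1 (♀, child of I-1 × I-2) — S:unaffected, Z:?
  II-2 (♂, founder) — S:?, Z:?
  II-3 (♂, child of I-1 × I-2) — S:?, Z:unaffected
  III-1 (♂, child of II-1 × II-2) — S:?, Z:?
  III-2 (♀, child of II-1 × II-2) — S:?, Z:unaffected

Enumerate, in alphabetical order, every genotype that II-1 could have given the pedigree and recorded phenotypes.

S/I-1 un ·: SS|Ss
S/I-2 un ·: SS|Ss
S/II-1 un I-1×I-2: SS|Ss
S/II-2 ? ·: SS|Ss|ss
S/II-3 ? I-1×I-2: SS|Ss|ss
S/III-1 ? II-1×II-2: SS|Ss|ss
S/III-2 ? II-1×II-2: SS|Ss|ss
⇒ S over [I-1,I-2,II-1,II-2,II-3,III-1,III-2]: 167 consistent
Z/I-1 aff ·: zz
Z/I-2 un ·: ZZ|Zz
Z/II-1 ? I-1×I-2: Zz|zz
Z/II-2 ? ·: ZZ|Zz|zz
Z/II-3 un I-1×I-2: Zz
Z/III-1 ? II-1×II-2: ZZ|Zz|zz
Z/III-2 un II-1×II-2: ZZ|Zz
⇒ Z over [I-1,I-2,II-1,II-2,II-3,III-1,III-2]: 27 consistent

II-1 ∈ {SS Zz, SS zz, Ss Zz, Ss zz}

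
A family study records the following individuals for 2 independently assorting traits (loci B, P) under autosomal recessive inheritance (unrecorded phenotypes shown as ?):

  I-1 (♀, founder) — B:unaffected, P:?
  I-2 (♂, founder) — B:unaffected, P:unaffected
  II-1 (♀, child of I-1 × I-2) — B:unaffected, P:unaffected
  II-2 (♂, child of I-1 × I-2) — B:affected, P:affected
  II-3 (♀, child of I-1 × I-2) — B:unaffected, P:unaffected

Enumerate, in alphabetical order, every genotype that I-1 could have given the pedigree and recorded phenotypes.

I-1 ∈ {Bb Pp, Bb pp}

B/I-1 un ·: Bb
B/I-2 un ·: Bb
B/II-1 un I-1×I-2: BB|Bb
B/II-2 aff I-1×I-2: bb
B/II-3 un I-1×I-2: BB|Bb
⇒ B over [I-1,I-2,II-1,II-2,II-3]: 4 consistent
P/I-1 ? ·: Pp|pp
P/I-2 un ·: Pp
P/II-1 un I-1×I-2: PP|Pp
P/II-2 aff I-1×I-2: pp
P/II-3 un I-1×I-2: PP|Pp
⇒ P over [I-1,I-2,II-1,II-2,II-3]: 5 consistent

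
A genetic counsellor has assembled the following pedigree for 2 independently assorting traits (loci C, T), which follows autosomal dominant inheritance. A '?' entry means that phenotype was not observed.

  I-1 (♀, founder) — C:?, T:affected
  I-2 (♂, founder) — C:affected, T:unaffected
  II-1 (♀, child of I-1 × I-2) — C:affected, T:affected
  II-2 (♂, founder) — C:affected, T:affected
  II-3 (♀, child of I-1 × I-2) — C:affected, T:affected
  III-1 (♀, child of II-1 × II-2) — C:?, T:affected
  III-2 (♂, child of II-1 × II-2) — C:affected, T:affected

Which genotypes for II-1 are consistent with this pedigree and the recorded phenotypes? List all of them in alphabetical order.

II-1 ∈ {CC Tt, Cc Tt}

C/I-1 ? ·: cc|Cc|CC
C/I-2 aff ·: Cc|CC
C/II-1 aff I-1×I-2: Cc|CC
C/II-2 aff ·: Cc|CC
C/II-3 aff I-1×I-2: Cc|CC
C/III-1 ? II-1×II-2: cc|Cc|CC
C/III-2 aff II-1×II-2: Cc|CC
⇒ C over [I-1,I-2,II-1,II-2,II-3,III-1,III-2]: 115 consistent
T/I-1 aff ·: Tt|TT
T/I-2 un ·: tt
T/II-1 aff I-1×I-2: Tt
T/II-2 aff ·: Tt|TT
T/II-3 aff I-1×I-2: Tt
T/III-1 aff II-1×II-2: Tt|TT
T/III-2 aff II-1×II-2: Tt|TT
⇒ T over [I-1,I-2,II-1,II-2,II-3,III-1,III-2]: 16 consistent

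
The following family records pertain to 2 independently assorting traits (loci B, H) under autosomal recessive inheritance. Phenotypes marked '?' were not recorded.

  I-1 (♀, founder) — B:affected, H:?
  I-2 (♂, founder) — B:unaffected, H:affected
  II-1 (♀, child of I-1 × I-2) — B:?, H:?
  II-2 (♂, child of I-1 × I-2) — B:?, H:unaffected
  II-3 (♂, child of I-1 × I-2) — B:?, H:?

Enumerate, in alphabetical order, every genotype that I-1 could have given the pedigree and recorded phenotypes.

B/I-1 aff ·: bb
B/I-2 un ·: BB|Bb
B/II-1 ? I-1×I-2: Bb|bb
B/II-2 ? I-1×I-2: Bb|bb
B/II-3 ? I-1×I-2: Bb|bb
⇒ B over [I-1,I-2,II-1,II-2,II-3]: 9 consistent
H/I-1 ? ·: HH|Hh
H/I-2 aff ·: hh
H/II-1 ? I-1×I-2: Hh|hh
H/II-2 un I-1×I-2: Hh
H/II-3 ? I-1×I-2: Hh|hh
⇒ H over [I-1,I-2,II-1,II-2,II-3]: 5 consistent

I-1 ∈ {bb HH, bb Hh}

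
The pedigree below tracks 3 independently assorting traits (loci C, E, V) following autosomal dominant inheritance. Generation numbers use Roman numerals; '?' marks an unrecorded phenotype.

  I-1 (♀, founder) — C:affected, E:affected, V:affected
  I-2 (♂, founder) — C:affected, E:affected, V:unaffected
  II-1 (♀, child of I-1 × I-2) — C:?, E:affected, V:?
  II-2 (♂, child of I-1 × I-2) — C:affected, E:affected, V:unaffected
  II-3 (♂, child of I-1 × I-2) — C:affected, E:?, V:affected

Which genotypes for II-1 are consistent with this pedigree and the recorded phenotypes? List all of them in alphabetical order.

II-1 ∈ {CC EE Vv, CC EE vv, CC Ee Vv, CC Ee vv, Cc EE Vv, Cc EE vv, Cc Ee Vv, Cc Ee vv, cc EE Vv, cc EE vv, cc Ee Vv, cc Ee vv}

C/I-1 aff ·: Cc|CC
C/I-2 aff ·: Cc|CC
C/II-1 ? I-1×I-2: cc|Cc|CC
C/II-2 aff I-1×I-2: Cc|CC
C/II-3 aff I-1×I-2: Cc|CC
⇒ C over [I-1,I-2,II-1,II-2,II-3]: 29 consistent
E/I-1 aff ·: Ee|EE
E/I-2 aff ·: Ee|EE
E/II-1 aff I-1×I-2: Ee|EE
E/II-2 aff I-1×I-2: Ee|EE
E/II-3 ? I-1×I-2: ee|Ee|EE
⇒ E over [I-1,I-2,II-1,II-2,II-3]: 29 consistent
V/I-1 aff ·: Vv
V/I-2 un ·: vv
V/II-1 ? I-1×I-2: vv|Vv
V/II-2 un I-1×I-2: vv
V/II-3 aff I-1×I-2: Vv
⇒ V over [I-1,I-2,II-1,II-2,II-3]: 2 consistent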